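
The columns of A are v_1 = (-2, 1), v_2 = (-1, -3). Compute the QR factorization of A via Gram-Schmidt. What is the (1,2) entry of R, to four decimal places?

v_1 = (-2, 1); ‖v_1‖ = 2.2361, so e_1 = (-0.8944, 0.4472).
r_{12} = e_1·v_2 = -0.4472.

r_{12} = -0.4472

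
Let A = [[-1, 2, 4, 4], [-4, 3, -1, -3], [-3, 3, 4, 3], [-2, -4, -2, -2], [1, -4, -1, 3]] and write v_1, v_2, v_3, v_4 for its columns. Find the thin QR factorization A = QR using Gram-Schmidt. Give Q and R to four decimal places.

Q = [[-0.1796, 0.2131, 0.6218, 0.0278], [-0.7184, 0.0843, -0.5213, 0.3916], [-0.5388, 0.1784, 0.5255, 0.0398], [-0.3592, -0.8030, 0.0670, -0.4587], [0.1796, -0.5204, 0.2470, 0.7962]], R = [[5.5678, -3.4125, -1.6164, 1.0776], [0.0000, 6.5081, 3.6084, 1.1797], [0.0000, 0.0000, 4.7293, 6.2346], [0.0000, 0.0000, 0.0000, 2.3616]]

v_1 = (-1, -4, -3, -2, 1); ‖v_1‖ = 5.5678, so e_1 = (-0.1796, -0.7184, -0.5388, -0.3592, 0.1796).
e_1·v_2 = (-0.1796)·2 + (-0.7184)·3 + (-0.5388)·3 + (-0.3592)·(-4) + 0.1796·(-4) = -3.4125.
u_2 = v_2 + 3.4125·e_1 = (1.3871, 0.5484, 1.1613, -5.2258, -3.3871).
‖u_2‖ = 6.5081, so e_2 = (0.2131, 0.0843, 0.1784, -0.8030, -0.5204).
e_1·v_3 = (-0.1796)·4 + (-0.7184)·(-1) + (-0.5388)·4 + (-0.3592)·(-2) + 0.1796·(-1) = -1.6164; e_2·v_3 = 0.2131·4 + 0.0843·(-1) + 0.1784·4 + (-0.8030)·(-2) + (-0.5204)·(-1) = 3.6084.
u_3 = v_3 + 1.6164·e_1 − 3.6084·e_2 = (2.9406, -2.4653, 2.4851, 0.3168, 1.1683).
‖u_3‖ = 4.7293, so e_3 = (0.6218, -0.5213, 0.5255, 0.0670, 0.2470).
e_1·v_4 = (-0.1796)·4 + (-0.7184)·(-3) + (-0.5388)·3 + (-0.3592)·(-2) + 0.1796·3 = 1.0776; e_2·v_4 = 0.2131·4 + 0.0843·(-3) + 0.1784·3 + (-0.8030)·(-2) + (-0.5204)·3 = 1.1797; e_3·v_4 = 0.6218·4 + (-0.5213)·(-3) + 0.5255·3 + 0.0670·(-2) + 0.2470·3 = 6.2346.
u_4 = v_4 − 1.0776·e_1 − 1.1797·e_2 − 6.2346·e_3 = (0.0656, 0.9248, 0.0940, -1.0833, 1.8802).
‖u_4‖ = 2.3616, so e_4 = (0.0278, 0.3916, 0.0398, -0.4587, 0.7962).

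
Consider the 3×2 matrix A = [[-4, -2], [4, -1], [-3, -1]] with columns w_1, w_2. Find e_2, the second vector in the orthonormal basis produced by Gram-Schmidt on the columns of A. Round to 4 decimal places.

e_2 = (-0.6009, -0.7678, -0.2225)

w_1 = (-4, 4, -3); ‖w_1‖ = 6.4031, so e_1 = (-0.6247, 0.6247, -0.4685).
e_1·w_2 = (-0.6247)·(-2) + 0.6247·(-1) + (-0.4685)·(-1) = 1.0932.
u_2 = w_2 − 1.0932·e_1 = (-1.3171, -1.6829, -0.4878).
‖u_2‖ = 2.1920, so e_2 = (-0.6009, -0.7678, -0.2225).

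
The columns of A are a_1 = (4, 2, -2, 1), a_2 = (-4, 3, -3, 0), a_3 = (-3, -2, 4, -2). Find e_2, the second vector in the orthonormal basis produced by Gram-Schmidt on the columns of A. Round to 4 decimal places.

e_1 = a_1/‖a_1‖ = (4, 2, -2, 1)/5.0000 = (0.8000, 0.4000, -0.4000, 0.2000).
r_{12} = e_1·a_2 = -0.8000.
u_2 = a_2 + 0.8000·e_1 = (-3.3600, 3.3200, -3.3200, 0.1600).
‖u_2‖ = 5.7758, so e_2 = (-0.5817, 0.5748, -0.5748, 0.0277).

e_2 = (-0.5817, 0.5748, -0.5748, 0.0277)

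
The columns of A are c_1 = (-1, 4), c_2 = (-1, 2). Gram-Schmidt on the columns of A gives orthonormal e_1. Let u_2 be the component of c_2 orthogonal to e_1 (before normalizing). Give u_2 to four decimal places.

u_2 = (-0.4706, -0.1176)

e_1 = c_1/‖c_1‖ = (-1, 4)/4.1231 = (-0.2425, 0.9701).
r_{12} = e_1·c_2 = 2.1828.
u_2 = c_2 − 2.1828·e_1 = (-0.4706, -0.1176).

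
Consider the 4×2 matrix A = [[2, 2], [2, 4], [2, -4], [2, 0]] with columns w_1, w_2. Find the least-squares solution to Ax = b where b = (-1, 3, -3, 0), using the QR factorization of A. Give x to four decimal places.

x = (-0.2857, 0.6429)

w_1 = (2, 2, 2, 2); ‖w_1‖ = 4.0000, so e_1 = (0.5000, 0.5000, 0.5000, 0.5000).
e_1·w_2 = 0.5000·2 + 0.5000·4 + 0.5000·(-4) + 0.5000·0 = 1.0000.
u_2 = w_2 − 1.0000·e_1 = (1.5000, 3.5000, -4.5000, -0.5000).
‖u_2‖ = 5.9161, so e_2 = (0.2535, 0.5916, -0.7606, -0.0845).
Qᵀb = (-0.5000, 3.8032).
Back-substitute: x_2 = 3.8032/5.9161 = 0.6429.
x_1 = (-0.5000 − 1.0000·0.6429)/4.0000 = -0.2857.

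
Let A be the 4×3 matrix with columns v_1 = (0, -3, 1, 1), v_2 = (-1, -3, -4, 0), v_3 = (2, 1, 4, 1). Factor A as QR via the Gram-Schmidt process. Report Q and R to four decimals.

Q = [[0.0000, -0.2053, 0.9079], [-0.9045, -0.3359, 0.0291], [0.3015, -0.9145, -0.2488], [0.3015, -0.0933, 0.3360]], R = [[3.3166, 1.5076, 0.6030], [0.0000, 4.8711, -4.4978], [0.0000, 0.0000, 1.1858]]

v_1 = (0, -3, 1, 1); ‖v_1‖ = 3.3166, so q_1 = (0.0000, -0.9045, 0.3015, 0.3015).
q_1·v_2 = 0.0000·(-1) + (-0.9045)·(-3) + 0.3015·(-4) + 0.3015·0 = 1.5076.
u_2 = v_2 − 1.5076·q_1 = (-1.0000, -1.6364, -4.4545, -0.4545).
‖u_2‖ = 4.8711, so q_2 = (-0.2053, -0.3359, -0.9145, -0.0933).
q_1·v_3 = 0.0000·2 + (-0.9045)·1 + 0.3015·4 + 0.3015·1 = 0.6030; q_2·v_3 = (-0.2053)·2 + (-0.3359)·1 + (-0.9145)·4 + (-0.0933)·1 = -4.4978.
u_3 = v_3 − 0.6030·q_1 + 4.4978·q_2 = (1.0766, 0.0345, -0.2950, 0.3985).
‖u_3‖ = 1.1858, so q_3 = (0.9079, 0.0291, -0.2488, 0.3360).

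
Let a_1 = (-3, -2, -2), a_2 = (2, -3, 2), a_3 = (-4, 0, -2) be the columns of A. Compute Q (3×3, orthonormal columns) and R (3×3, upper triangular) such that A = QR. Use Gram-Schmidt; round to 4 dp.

a_1 = (-3, -2, -2); ‖a_1‖ = 4.1231, so q_1 = (-0.7276, -0.4851, -0.4851).
q_1·a_2 = (-0.7276)·2 + (-0.4851)·(-3) + (-0.4851)·2 = -0.9701.
u_2 = a_2 + 0.9701·q_1 = (1.2941, -3.4706, 1.5294).
‖u_2‖ = 4.0073, so q_2 = (0.3229, -0.8661, 0.3817).
q_1·a_3 = (-0.7276)·(-4) + (-0.4851)·0 + (-0.4851)·(-2) = 3.8806; q_2·a_3 = 0.3229·(-4) + (-0.8661)·0 + 0.3817·(-2) = -2.0550.
u_3 = a_3 − 3.8806·q_1 + 2.0550·q_2 = (-0.5128, 0.1026, 0.6667).
‖u_3‖ = 0.8473, so q_3 = (-0.6052, 0.1210, 0.7868).

Q = [[-0.7276, 0.3229, -0.6052], [-0.4851, -0.8661, 0.1210], [-0.4851, 0.3817, 0.7868]], R = [[4.1231, -0.9701, 3.8806], [0.0000, 4.0073, -2.0550], [0.0000, 0.0000, 0.8473]]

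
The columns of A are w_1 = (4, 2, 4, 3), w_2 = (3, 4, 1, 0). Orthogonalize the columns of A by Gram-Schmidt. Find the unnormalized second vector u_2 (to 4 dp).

w_1 = (4, 2, 4, 3); ‖w_1‖ = 6.7082, so e_1 = (0.5963, 0.2981, 0.5963, 0.4472).
e_1·w_2 = 0.5963·3 + 0.2981·4 + 0.5963·1 + 0.4472·0 = 3.5777.
u_2 = w_2 − 3.5777·e_1 = (0.8667, 2.9333, -1.1333, -1.6000).

u_2 = (0.8667, 2.9333, -1.1333, -1.6000)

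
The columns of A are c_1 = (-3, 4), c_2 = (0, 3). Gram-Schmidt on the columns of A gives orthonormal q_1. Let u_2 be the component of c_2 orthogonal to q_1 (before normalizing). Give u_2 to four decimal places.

c_1 = (-3, 4); ‖c_1‖ = 5.0000, so q_1 = (-0.6000, 0.8000).
q_1·c_2 = (-0.6000)·0 + 0.8000·3 = 2.4000.
u_2 = c_2 − 2.4000·q_1 = (1.4400, 1.0800).

u_2 = (1.4400, 1.0800)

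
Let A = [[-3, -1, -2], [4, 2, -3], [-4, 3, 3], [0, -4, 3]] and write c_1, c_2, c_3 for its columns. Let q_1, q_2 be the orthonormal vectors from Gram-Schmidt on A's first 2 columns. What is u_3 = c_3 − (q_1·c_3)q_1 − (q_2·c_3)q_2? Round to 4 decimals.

u_3 = (-3.5834, -0.7234, 1.9642, 2.0073)

c_1 = (-3, 4, -4, 0); ‖c_1‖ = 6.4031, so q_1 = (-0.4685, 0.6247, -0.6247, 0.0000).
q_1·c_2 = (-0.4685)·(-1) + 0.6247·2 + (-0.6247)·3 + 0.0000·(-4) = -0.1562.
u_2 = c_2 + 0.1562·q_1 = (-1.0732, 2.0976, 2.9024, -4.0000).
‖u_2‖ = 5.4750, so q_2 = (-0.1960, 0.3831, 0.5301, -0.7306).
q_1·c_3 = (-0.4685)·(-2) + 0.6247·(-3) + (-0.6247)·3 + 0.0000·3 = -2.8111; q_2·c_3 = (-0.1960)·(-2) + 0.3831·(-3) + 0.5301·3 + (-0.7306)·3 = -1.3587.
u_3 = c_3 + 2.8111·q_1 + 1.3587·q_2 = (-3.5834, -0.7234, 1.9642, 2.0073).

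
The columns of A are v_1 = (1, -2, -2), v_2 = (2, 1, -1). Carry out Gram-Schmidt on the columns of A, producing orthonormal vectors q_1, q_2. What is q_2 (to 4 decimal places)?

q_2 = (0.7542, 0.6128, -0.2357)

v_1 = (1, -2, -2); ‖v_1‖ = 3.0000, so q_1 = (0.3333, -0.6667, -0.6667).
q_1·v_2 = 0.3333·2 + (-0.6667)·1 + (-0.6667)·(-1) = 0.6667.
u_2 = v_2 − 0.6667·q_1 = (1.7778, 1.4444, -0.5556).
‖u_2‖ = 2.3570, so q_2 = (0.7542, 0.6128, -0.2357).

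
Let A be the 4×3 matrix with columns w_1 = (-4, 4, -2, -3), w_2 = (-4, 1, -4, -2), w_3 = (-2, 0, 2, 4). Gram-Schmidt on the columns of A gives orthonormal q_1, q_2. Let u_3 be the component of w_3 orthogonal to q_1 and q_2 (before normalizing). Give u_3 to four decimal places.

u_3 = (-2.8802, 0.3615, 1.2141, 3.5128)

q_1 = w_1/‖w_1‖ = (-4, 4, -2, -3)/6.7082 = (-0.5963, 0.5963, -0.2981, -0.4472).
r_{12} = q_1·w_2 = 5.0684.
u_2 = w_2 − 5.0684·q_1 = (-0.9778, -2.0222, -2.4889, 0.2667).
‖u_2‖ = 3.3632, so q_2 = (-0.2907, -0.6013, -0.7400, 0.0793).
r_{13} = q_1·w_3 = -1.1926; r_{23} = q_2·w_3 = -0.5815.
u_3 = w_3 + 1.1926·q_1 + 0.5815·q_2 = (-2.8802, 0.3615, 1.2141, 3.5128).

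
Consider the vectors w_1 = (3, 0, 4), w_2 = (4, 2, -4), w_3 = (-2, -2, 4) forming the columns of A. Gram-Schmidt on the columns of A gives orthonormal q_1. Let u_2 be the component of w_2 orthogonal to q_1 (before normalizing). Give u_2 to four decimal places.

u_2 = (4.4800, 2.0000, -3.3600)

q_1 = w_1/‖w_1‖ = (3, 0, 4)/5.0000 = (0.6000, 0.0000, 0.8000).
r_{12} = q_1·w_2 = -0.8000.
u_2 = w_2 + 0.8000·q_1 = (4.4800, 2.0000, -3.3600).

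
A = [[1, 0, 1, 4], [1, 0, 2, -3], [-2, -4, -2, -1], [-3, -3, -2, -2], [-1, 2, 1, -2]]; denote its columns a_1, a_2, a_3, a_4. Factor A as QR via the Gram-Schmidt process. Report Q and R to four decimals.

a_1 = (1, 1, -2, -3, -1); ‖a_1‖ = 4.0000, so e_1 = (0.2500, 0.2500, -0.5000, -0.7500, -0.2500).
e_1·a_2 = 0.2500·0 + 0.2500·0 + (-0.5000)·(-4) + (-0.7500)·(-3) + (-0.2500)·2 = 3.7500.
u_2 = a_2 − 3.7500·e_1 = (-0.9375, -0.9375, -2.1250, -0.1875, 2.9375).
‖u_2‖ = 3.8649, so e_2 = (-0.2426, -0.2426, -0.5498, -0.0485, 0.7600).
e_1·a_3 = 0.2500·1 + 0.2500·2 + (-0.5000)·(-2) + (-0.7500)·(-2) + (-0.2500)·1 = 3.0000; e_2·a_3 = (-0.2426)·1 + (-0.2426)·2 + (-0.5498)·(-2) + (-0.0485)·(-2) + 0.7600·1 = 1.2290.
u_3 = a_3 − 3.0000·e_1 − 1.2290·e_2 = (0.5481, 1.5481, 0.1757, 0.3096, 0.8159).
‖u_3‖ = 1.8680, so e_3 = (0.2934, 0.8287, 0.0941, 0.1657, 0.4368).
e_1·a_4 = 0.2500·4 + 0.2500·(-3) + (-0.5000)·(-1) + (-0.7500)·(-2) + (-0.2500)·(-2) = 2.7500; e_2·a_4 = (-0.2426)·4 + (-0.2426)·(-3) + (-0.5498)·(-1) + (-0.0485)·(-2) + 0.7600·(-2) = -1.1158; e_3·a_4 = 0.2934·4 + 0.8287·(-3) + 0.0941·(-1) + 0.1657·(-2) + 0.4368·(-2) = -2.6117.
u_4 = a_4 − 2.7500·e_1 + 1.1158·e_2 + 2.6117·e_3 = (3.8082, -1.7938, 0.0072, 0.4412, 0.6763).
‖u_4‖ = 4.2862, so e_4 = (0.8885, -0.4185, 0.0017, 0.1029, 0.1578).

Q = [[0.2500, -0.2426, 0.2934, 0.8885], [0.2500, -0.2426, 0.8287, -0.4185], [-0.5000, -0.5498, 0.0941, 0.0017], [-0.7500, -0.0485, 0.1657, 0.1029], [-0.2500, 0.7600, 0.4368, 0.1578]], R = [[4.0000, 3.7500, 3.0000, 2.7500], [0.0000, 3.8649, 1.2290, -1.1158], [0.0000, 0.0000, 1.8680, -2.6117], [0.0000, 0.0000, 0.0000, 4.2862]]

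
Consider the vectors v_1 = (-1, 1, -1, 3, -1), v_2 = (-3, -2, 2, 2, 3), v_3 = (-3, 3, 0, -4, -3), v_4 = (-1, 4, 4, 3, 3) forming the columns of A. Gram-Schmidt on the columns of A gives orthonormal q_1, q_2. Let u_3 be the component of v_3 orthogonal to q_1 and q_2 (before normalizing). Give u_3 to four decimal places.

u_3 = (-4.5285, 2.2487, 0.7513, -2.6062, -1.7927)

v_1 = (-1, 1, -1, 3, -1); ‖v_1‖ = 3.6056, so q_1 = (-0.2774, 0.2774, -0.2774, 0.8321, -0.2774).
q_1·v_2 = (-0.2774)·(-3) + 0.2774·(-2) + (-0.2774)·2 + 0.8321·2 + (-0.2774)·3 = 0.5547.
u_2 = v_2 − 0.5547·q_1 = (-2.8462, -2.1538, 2.1538, 1.5385, 3.1538).
‖u_2‖ = 5.4491, so q_2 = (-0.5223, -0.3953, 0.3953, 0.2823, 0.5788).
q_1·v_3 = (-0.2774)·(-3) + 0.2774·3 + (-0.2774)·0 + 0.8321·(-4) + (-0.2774)·(-3) = -0.8321; q_2·v_3 = (-0.5223)·(-3) + (-0.3953)·3 + 0.3953·0 + 0.2823·(-4) + 0.5788·(-3) = -2.4845.
u_3 = v_3 + 0.8321·q_1 + 2.4845·q_2 = (-4.5285, 2.2487, 0.7513, -2.6062, -1.7927).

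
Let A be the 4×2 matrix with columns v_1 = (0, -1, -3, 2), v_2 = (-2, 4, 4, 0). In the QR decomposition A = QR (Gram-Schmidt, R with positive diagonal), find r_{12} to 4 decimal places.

v_1 = (0, -1, -3, 2); ‖v_1‖ = 3.7417, so e_1 = (0.0000, -0.2673, -0.8018, 0.5345).
r_{12} = e_1·v_2 = -4.2762.

r_{12} = -4.2762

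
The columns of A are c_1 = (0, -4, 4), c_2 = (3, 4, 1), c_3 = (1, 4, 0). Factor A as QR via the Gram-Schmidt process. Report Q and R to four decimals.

c_1 = (0, -4, 4); ‖c_1‖ = 5.6569, so q_1 = (0.0000, -0.7071, 0.7071).
q_1·c_2 = 0.0000·3 + (-0.7071)·4 + 0.7071·1 = -2.1213.
u_2 = c_2 + 2.1213·q_1 = (3.0000, 2.5000, 2.5000).
‖u_2‖ = 4.6368, so q_2 = (0.6470, 0.5392, 0.5392).
q_1·c_3 = 0.0000·1 + (-0.7071)·4 + 0.7071·0 = -2.8284; q_2·c_3 = 0.6470·1 + 0.5392·4 + 0.5392·0 = 2.8037.
u_3 = c_3 + 2.8284·q_1 − 2.8037·q_2 = (-0.8140, 0.4884, 0.4884).
‖u_3‖ = 1.0675, so q_3 = (-0.7625, 0.4575, 0.4575).

Q = [[0.0000, 0.6470, -0.7625], [-0.7071, 0.5392, 0.4575], [0.7071, 0.5392, 0.4575]], R = [[5.6569, -2.1213, -2.8284], [0.0000, 4.6368, 2.8037], [0.0000, 0.0000, 1.0675]]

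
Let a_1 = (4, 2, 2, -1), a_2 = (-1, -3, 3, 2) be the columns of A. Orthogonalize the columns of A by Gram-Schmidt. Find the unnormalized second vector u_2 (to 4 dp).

a_1 = (4, 2, 2, -1); ‖a_1‖ = 5.0000, so q_1 = (0.8000, 0.4000, 0.4000, -0.2000).
q_1·a_2 = 0.8000·(-1) + 0.4000·(-3) + 0.4000·3 + (-0.2000)·2 = -1.2000.
u_2 = a_2 + 1.2000·q_1 = (-0.0400, -2.5200, 3.4800, 1.7600).

u_2 = (-0.0400, -2.5200, 3.4800, 1.7600)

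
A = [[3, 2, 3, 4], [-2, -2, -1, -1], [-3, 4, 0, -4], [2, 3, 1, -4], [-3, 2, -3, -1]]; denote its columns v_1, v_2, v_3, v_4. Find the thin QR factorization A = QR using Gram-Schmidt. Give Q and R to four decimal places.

Q = [[0.5071, 0.3575, 0.3300, 0.5800], [-0.3381, -0.3481, 0.2724, -0.2149], [-0.5071, 0.6304, 0.5469, -0.1404], [0.3381, 0.5128, -0.3475, -0.6359], [-0.5071, 0.3011, -0.6302, 0.4397]], R = [[5.9161, -0.3381, 3.7187, 3.5496], [0.0000, 6.0734, 1.0303, -3.0955], [0.0000, 0.0000, 2.2605, 0.8800], [0.0000, 0.0000, 0.0000, 5.2004]]

e_1 = v_1/‖v_1‖ = (3, -2, -3, 2, -3)/5.9161 = (0.5071, -0.3381, -0.5071, 0.3381, -0.5071).
r_{12} = e_1·v_2 = -0.3381.
u_2 = v_2 + 0.3381·e_1 = (2.1714, -2.1143, 3.8286, 3.1143, 1.8286).
‖u_2‖ = 6.0734, so e_2 = (0.3575, -0.3481, 0.6304, 0.5128, 0.3011).
r_{13} = e_1·v_3 = 3.7187; r_{23} = e_2·v_3 = 1.0303.
u_3 = v_3 − 3.7187·e_1 − 1.0303·e_2 = (0.7459, 0.6158, 1.2363, -0.7854, -1.4245).
‖u_3‖ = 2.2605, so e_3 = (0.3300, 0.2724, 0.5469, -0.3475, -0.6302).
r_{14} = e_1·v_4 = 3.5496; r_{24} = e_2·v_4 = -3.0955; r_{34} = e_3·v_4 = 0.8800.
u_4 = v_4 − 3.5496·e_1 + 3.0955·e_2 − 0.8800·e_3 = (3.0164, -1.1173, -0.7299, -3.3070, 2.2865).
‖u_4‖ = 5.2004, so e_4 = (0.5800, -0.2149, -0.1404, -0.6359, 0.4397).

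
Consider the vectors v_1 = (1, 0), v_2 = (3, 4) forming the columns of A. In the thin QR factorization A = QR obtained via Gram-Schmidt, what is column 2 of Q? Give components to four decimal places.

v_1 = (1, 0); ‖v_1‖ = 1.0000, so q_1 = (1.0000, 0.0000).
q_1·v_2 = 1.0000·3 + 0.0000·4 = 3.0000.
u_2 = v_2 − 3.0000·q_1 = (0.0000, 4.0000).
‖u_2‖ = 4.0000, so q_2 = (0.0000, 1.0000).

q_2 = (0.0000, 1.0000)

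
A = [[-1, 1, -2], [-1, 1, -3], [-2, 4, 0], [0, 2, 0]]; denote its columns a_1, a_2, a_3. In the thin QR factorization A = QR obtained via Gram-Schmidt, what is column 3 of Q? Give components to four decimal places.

q_1 = a_1/‖a_1‖ = (-1, -1, -2, 0)/2.4495 = (-0.4082, -0.4082, -0.8165, 0.0000).
r_{12} = q_1·a_2 = -4.0825.
u_2 = a_2 + 4.0825·q_1 = (-0.6667, -0.6667, 0.6667, 2.0000).
‖u_2‖ = 2.3094, so q_2 = (-0.2887, -0.2887, 0.2887, 0.8660).
r_{13} = q_1·a_3 = 2.0412; r_{23} = q_2·a_3 = 1.4434.
u_3 = a_3 − 2.0412·q_1 − 1.4434·q_2 = (-0.7500, -1.7500, 1.2500, -1.2500).
‖u_3‖ = 2.5981, so q_3 = (-0.2887, -0.6736, 0.4811, -0.4811).

q_3 = (-0.2887, -0.6736, 0.4811, -0.4811)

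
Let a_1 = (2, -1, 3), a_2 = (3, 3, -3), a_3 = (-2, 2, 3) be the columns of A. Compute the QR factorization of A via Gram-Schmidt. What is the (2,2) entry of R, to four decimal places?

r_{22} = 4.9425

e_1 = a_1/‖a_1‖ = (2, -1, 3)/3.7417 = (0.5345, -0.2673, 0.8018).
r_{12} = e_1·a_2 = -1.6036.
u_2 = a_2 + 1.6036·e_1 = (3.8571, 2.5714, -1.7143).
r_{22} = ‖u_2‖ = 4.9425.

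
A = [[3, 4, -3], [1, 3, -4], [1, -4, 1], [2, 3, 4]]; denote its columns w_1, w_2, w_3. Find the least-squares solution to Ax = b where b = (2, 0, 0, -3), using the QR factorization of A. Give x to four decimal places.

w_1 = (3, 1, 1, 2); ‖w_1‖ = 3.8730, so e_1 = (0.7746, 0.2582, 0.2582, 0.5164).
e_1·w_2 = 0.7746·4 + 0.2582·3 + 0.2582·(-4) + 0.5164·3 = 4.3894.
u_2 = w_2 − 4.3894·e_1 = (0.6000, 1.8667, -5.1333, 0.7333).
‖u_2‖ = 5.5438, so e_2 = (0.1082, 0.3367, -0.9260, 0.1323).
e_1·w_3 = 0.7746·(-3) + 0.2582·(-4) + 0.2582·1 + 0.5164·4 = -1.0328; e_2·w_3 = 0.1082·(-3) + 0.3367·(-4) + (-0.9260)·1 + 0.1323·4 = -2.0684.
u_3 = w_3 + 1.0328·e_1 + 2.0684·e_2 = (-1.9761, -3.0369, -0.6486, 4.8069).
‖u_3‖ = 6.0543, so e_3 = (-0.3264, -0.5016, -0.1071, 0.7940).
Qᵀb = (0.0000, -0.1804, -3.0347).
Back-substitute: x_3 = -3.0347/6.0543 = -0.5012.
x_2 = (-0.1804 + 2.0684·(-0.5012))/5.5438 = -0.2196.
x_1 = (0.0000 − 4.3894·(-0.2196) + 1.0328·(-0.5012))/3.8730 = 0.1152.

x = (0.1152, -0.2196, -0.5012)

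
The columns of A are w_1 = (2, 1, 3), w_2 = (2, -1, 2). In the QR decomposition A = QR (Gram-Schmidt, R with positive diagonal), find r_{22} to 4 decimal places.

e_1 = w_1/‖w_1‖ = (2, 1, 3)/3.7417 = (0.5345, 0.2673, 0.8018).
r_{12} = e_1·w_2 = 2.4054.
u_2 = w_2 − 2.4054·e_1 = (0.7143, -1.6429, 0.0714).
r_{22} = ‖u_2‖ = 1.7928.

r_{22} = 1.7928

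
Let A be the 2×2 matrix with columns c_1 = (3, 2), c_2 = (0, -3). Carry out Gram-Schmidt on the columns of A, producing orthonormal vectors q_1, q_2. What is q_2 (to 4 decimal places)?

c_1 = (3, 2); ‖c_1‖ = 3.6056, so q_1 = (0.8321, 0.5547).
q_1·c_2 = 0.8321·0 + 0.5547·(-3) = -1.6641.
u_2 = c_2 + 1.6641·q_1 = (1.3846, -2.0769).
‖u_2‖ = 2.4962, so q_2 = (0.5547, -0.8321).

q_2 = (0.5547, -0.8321)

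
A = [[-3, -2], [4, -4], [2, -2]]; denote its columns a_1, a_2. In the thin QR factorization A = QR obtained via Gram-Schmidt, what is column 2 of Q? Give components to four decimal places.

a_1 = (-3, 4, 2); ‖a_1‖ = 5.3852, so q_1 = (-0.5571, 0.7428, 0.3714).
q_1·a_2 = (-0.5571)·(-2) + 0.7428·(-4) + 0.3714·(-2) = -2.5997.
u_2 = a_2 + 2.5997·q_1 = (-3.4483, -2.0690, -1.0345).
‖u_2‖ = 4.1523, so q_2 = (-0.8305, -0.4983, -0.2491).

q_2 = (-0.8305, -0.4983, -0.2491)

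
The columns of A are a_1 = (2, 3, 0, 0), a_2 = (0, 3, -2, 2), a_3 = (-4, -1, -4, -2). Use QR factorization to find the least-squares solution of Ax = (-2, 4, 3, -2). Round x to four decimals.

x = (1.2198, -0.5440, 0.2692)

a_1 = (2, 3, 0, 0); ‖a_1‖ = 3.6056, so q_1 = (0.5547, 0.8321, 0.0000, 0.0000).
q_1·a_2 = 0.5547·0 + 0.8321·3 + 0.0000·(-2) + 0.0000·2 = 2.4962.
u_2 = a_2 − 2.4962·q_1 = (-1.3846, 0.9231, -2.0000, 2.0000).
‖u_2‖ = 3.2817, so q_2 = (-0.4219, 0.2813, -0.6094, 0.6094).
q_1·a_3 = 0.5547·(-4) + 0.8321·(-1) + 0.0000·(-4) + 0.0000·(-2) = -3.0509; q_2·a_3 = (-0.4219)·(-4) + 0.2813·(-1) + (-0.6094)·(-4) + 0.6094·(-2) = 2.6253.
u_3 = a_3 + 3.0509·q_1 − 2.6253·q_2 = (-1.2000, 0.8000, -2.4000, -3.6000).
‖u_3‖ = 4.5607, so q_3 = (-0.2631, 0.1754, -0.5262, -0.7894).
Qᵀb = (2.2188, -1.0783, 1.2279).
Back-substitute: x_3 = 1.2279/4.5607 = 0.2692.
x_2 = (-1.0783 − 2.6253·0.2692)/3.2817 = -0.5440.
x_1 = (2.2188 − 2.4962·(-0.5440) + 3.0509·0.2692)/3.6056 = 1.2198.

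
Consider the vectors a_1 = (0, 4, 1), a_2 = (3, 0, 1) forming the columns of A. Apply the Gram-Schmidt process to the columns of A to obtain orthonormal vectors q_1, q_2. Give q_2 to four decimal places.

q_2 = (0.9515, -0.0746, 0.2985)

a_1 = (0, 4, 1); ‖a_1‖ = 4.1231, so q_1 = (0.0000, 0.9701, 0.2425).
q_1·a_2 = 0.0000·3 + 0.9701·0 + 0.2425·1 = 0.2425.
u_2 = a_2 − 0.2425·q_1 = (3.0000, -0.2353, 0.9412).
‖u_2‖ = 3.1530, so q_2 = (0.9515, -0.0746, 0.2985).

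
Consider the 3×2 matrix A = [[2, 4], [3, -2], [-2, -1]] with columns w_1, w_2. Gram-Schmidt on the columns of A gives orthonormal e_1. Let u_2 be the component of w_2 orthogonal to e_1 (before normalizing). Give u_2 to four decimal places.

u_2 = (3.5294, -2.7059, -0.5294)

w_1 = (2, 3, -2); ‖w_1‖ = 4.1231, so e_1 = (0.4851, 0.7276, -0.4851).
e_1·w_2 = 0.4851·4 + 0.7276·(-2) + (-0.4851)·(-1) = 0.9701.
u_2 = w_2 − 0.9701·e_1 = (3.5294, -2.7059, -0.5294).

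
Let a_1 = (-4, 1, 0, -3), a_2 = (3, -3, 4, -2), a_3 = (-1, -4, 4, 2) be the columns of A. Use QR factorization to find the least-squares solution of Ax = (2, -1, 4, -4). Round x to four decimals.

a_1 = (-4, 1, 0, -3); ‖a_1‖ = 5.0990, so q_1 = (-0.7845, 0.1961, 0.0000, -0.5883).
q_1·a_2 = (-0.7845)·3 + 0.1961·(-3) + 0.0000·4 + (-0.5883)·(-2) = -1.7650.
u_2 = a_2 + 1.7650·q_1 = (1.6154, -2.6538, 4.0000, -3.0385).
‖u_2‖ = 5.9063, so q_2 = (0.2735, -0.4493, 0.6772, -0.5144).
q_1·a_3 = (-0.7845)·(-1) + 0.1961·(-4) + 0.0000·4 + (-0.5883)·2 = -1.1767; q_2·a_3 = 0.2735·(-1) + (-0.4493)·(-4) + 0.6772·4 + (-0.5144)·2 = 3.2039.
u_3 = a_3 + 1.1767·q_1 − 3.2039·q_2 = (-2.7993, -2.3297, 1.8302, 2.9559).
‖u_3‖ = 5.0349, so q_3 = (-0.5560, -0.4627, 0.3635, 0.5871).
Qᵀb = (0.5883, 5.7631, -1.5436).
Back-substitute: x_3 = -1.5436/5.0349 = -0.3066.
x_2 = (5.7631 − 3.2039·(-0.3066))/5.9063 = 1.1420.
x_1 = (0.5883 + 1.7650·1.1420 + 1.1767·(-0.3066))/5.0990 = 0.4400.

x = (0.4400, 1.1420, -0.3066)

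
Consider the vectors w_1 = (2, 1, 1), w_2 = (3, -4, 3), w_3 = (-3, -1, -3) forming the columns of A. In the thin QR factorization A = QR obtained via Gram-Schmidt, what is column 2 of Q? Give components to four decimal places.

q_2 = (0.2441, -0.8849, 0.3967)

w_1 = (2, 1, 1); ‖w_1‖ = 2.4495, so q_1 = (0.8165, 0.4082, 0.4082).
q_1·w_2 = 0.8165·3 + 0.4082·(-4) + 0.4082·3 = 2.0412.
u_2 = w_2 − 2.0412·q_1 = (1.3333, -4.8333, 2.1667).
‖u_2‖ = 5.4620, so q_2 = (0.2441, -0.8849, 0.3967).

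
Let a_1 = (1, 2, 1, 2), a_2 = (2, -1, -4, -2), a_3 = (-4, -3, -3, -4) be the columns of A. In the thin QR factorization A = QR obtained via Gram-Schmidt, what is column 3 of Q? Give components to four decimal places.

a_1 = (1, 2, 1, 2); ‖a_1‖ = 3.1623, so e_1 = (0.3162, 0.6325, 0.3162, 0.6325).
e_1·a_2 = 0.3162·2 + 0.6325·(-1) + 0.3162·(-4) + 0.6325·(-2) = -2.5298.
u_2 = a_2 + 2.5298·e_1 = (2.8000, 0.6000, -3.2000, -0.4000).
‖u_2‖ = 4.3128, so e_2 = (0.6492, 0.1391, -0.7420, -0.0927).
e_1·a_3 = 0.3162·(-4) + 0.6325·(-3) + 0.3162·(-3) + 0.6325·(-4) = -6.6408; e_2·a_3 = 0.6492·(-4) + 0.1391·(-3) + (-0.7420)·(-3) + (-0.0927)·(-4) = -0.4174.
u_3 = a_3 + 6.6408·e_1 + 0.4174·e_2 = (-1.6290, 1.2581, -1.2097, 0.1613).
‖u_3‖ = 2.3929, so e_3 = (-0.6808, 0.5258, -0.5055, 0.0674).

e_3 = (-0.6808, 0.5258, -0.5055, 0.0674)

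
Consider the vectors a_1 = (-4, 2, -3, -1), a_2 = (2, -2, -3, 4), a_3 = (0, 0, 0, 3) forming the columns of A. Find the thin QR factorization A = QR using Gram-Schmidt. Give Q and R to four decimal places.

a_1 = (-4, 2, -3, -1); ‖a_1‖ = 5.4772, so q_1 = (-0.7303, 0.3651, -0.5477, -0.1826).
q_1·a_2 = (-0.7303)·2 + 0.3651·(-2) + (-0.5477)·(-3) + (-0.1826)·4 = -1.2780.
u_2 = a_2 + 1.2780·q_1 = (1.0667, -1.5333, -3.7000, 3.7667).
‖u_2‖ = 5.6006, so q_2 = (0.1905, -0.2738, -0.6606, 0.6725).
q_1·a_3 = (-0.7303)·0 + 0.3651·0 + (-0.5477)·0 + (-0.1826)·3 = -0.5477; q_2·a_3 = 0.1905·0 + (-0.2738)·0 + (-0.6606)·0 + 0.6725·3 = 2.0176.
u_3 = a_3 + 0.5477·q_1 − 2.0176·q_2 = (-0.7843, 0.7524, 1.0329, 1.5430).
‖u_3‖ = 2.1515, so q_3 = (-0.3645, 0.3497, 0.4801, 0.7172).

Q = [[-0.7303, 0.1905, -0.3645], [0.3651, -0.2738, 0.3497], [-0.5477, -0.6606, 0.4801], [-0.1826, 0.6725, 0.7172]], R = [[5.4772, -1.2780, -0.5477], [0.0000, 5.6006, 2.0176], [0.0000, 0.0000, 2.1515]]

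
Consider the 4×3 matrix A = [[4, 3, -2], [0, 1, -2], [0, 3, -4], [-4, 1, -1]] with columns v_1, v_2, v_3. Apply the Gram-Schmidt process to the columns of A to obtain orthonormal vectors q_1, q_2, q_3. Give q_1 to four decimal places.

q_1 = v_1/‖v_1‖ = (4, 0, 0, -4)/5.6569 = (0.7071, 0.0000, 0.0000, -0.7071).

q_1 = (0.7071, 0.0000, 0.0000, -0.7071)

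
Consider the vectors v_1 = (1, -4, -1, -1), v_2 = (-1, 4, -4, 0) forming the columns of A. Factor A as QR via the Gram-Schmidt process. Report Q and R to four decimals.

v_1 = (1, -4, -1, -1); ‖v_1‖ = 4.3589, so e_1 = (0.2294, -0.9177, -0.2294, -0.2294).
e_1·v_2 = 0.2294·(-1) + (-0.9177)·4 + (-0.2294)·(-4) + (-0.2294)·0 = -2.9824.
u_2 = v_2 + 2.9824·e_1 = (-0.3158, 1.2632, -4.6842, -0.6842).
‖u_2‖ = 4.9097, so e_2 = (-0.0643, 0.2573, -0.9541, -0.1394).

Q = [[0.2294, -0.0643], [-0.9177, 0.2573], [-0.2294, -0.9541], [-0.2294, -0.1394]], R = [[4.3589, -2.9824], [0.0000, 4.9097]]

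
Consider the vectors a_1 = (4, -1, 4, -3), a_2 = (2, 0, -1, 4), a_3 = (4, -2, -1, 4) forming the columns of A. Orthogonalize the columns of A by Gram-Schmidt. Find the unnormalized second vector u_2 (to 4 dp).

a_1 = (4, -1, 4, -3); ‖a_1‖ = 6.4807, so e_1 = (0.6172, -0.1543, 0.6172, -0.4629).
e_1·a_2 = 0.6172·2 + (-0.1543)·0 + 0.6172·(-1) + (-0.4629)·4 = -1.2344.
u_2 = a_2 + 1.2344·e_1 = (2.7619, -0.1905, -0.2381, 3.4286).

u_2 = (2.7619, -0.1905, -0.2381, 3.4286)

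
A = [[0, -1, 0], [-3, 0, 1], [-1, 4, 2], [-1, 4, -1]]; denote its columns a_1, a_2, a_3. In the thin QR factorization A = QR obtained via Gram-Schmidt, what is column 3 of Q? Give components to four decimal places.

q_3 = (0.0189, -0.0016, 0.7093, -0.7046)

a_1 = (0, -3, -1, -1); ‖a_1‖ = 3.3166, so q_1 = (0.0000, -0.9045, -0.3015, -0.3015).
q_1·a_2 = 0.0000·(-1) + (-0.9045)·0 + (-0.3015)·4 + (-0.3015)·4 = -2.4121.
u_2 = a_2 + 2.4121·q_1 = (-1.0000, -2.1818, 3.2727, 3.2727).
‖u_2‖ = 5.2136, so q_2 = (-0.1918, -0.4185, 0.6277, 0.6277).
q_1·a_3 = 0.0000·0 + (-0.9045)·1 + (-0.3015)·2 + (-0.3015)·(-1) = -1.2060; q_2·a_3 = (-0.1918)·0 + (-0.4185)·1 + 0.6277·2 + 0.6277·(-1) = 0.2092.
u_3 = a_3 + 1.2060·q_1 − 0.2092·q_2 = (0.0401, -0.0033, 1.5050, -1.4950).
‖u_3‖ = 2.1217, so q_3 = (0.0189, -0.0016, 0.7093, -0.7046).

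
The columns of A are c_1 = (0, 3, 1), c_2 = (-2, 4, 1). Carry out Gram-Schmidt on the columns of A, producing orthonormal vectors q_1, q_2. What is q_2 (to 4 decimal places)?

q_2 = (-0.9877, 0.0494, -0.1482)

c_1 = (0, 3, 1); ‖c_1‖ = 3.1623, so q_1 = (0.0000, 0.9487, 0.3162).
q_1·c_2 = 0.0000·(-2) + 0.9487·4 + 0.3162·1 = 4.1110.
u_2 = c_2 − 4.1110·q_1 = (-2.0000, 0.1000, -0.3000).
‖u_2‖ = 2.0248, so q_2 = (-0.9877, 0.0494, -0.1482).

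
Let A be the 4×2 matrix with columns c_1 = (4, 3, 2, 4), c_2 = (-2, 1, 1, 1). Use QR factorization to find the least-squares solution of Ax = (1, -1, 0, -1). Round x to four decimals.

x = (-0.0541, -0.5637)

q_1 = c_1/‖c_1‖ = (4, 3, 2, 4)/6.7082 = (0.5963, 0.4472, 0.2981, 0.5963).
r_{12} = q_1·c_2 = 0.1491.
u_2 = c_2 − 0.1491·q_1 = (-2.0889, 0.9333, 0.9556, 0.9111).
‖u_2‖ = 2.6415, so q_2 = (-0.7908, 0.3533, 0.3617, 0.3449).
Qᵀb = (-0.4472, -1.4890).
Back-substitute: x_2 = -1.4890/2.6415 = -0.5637.
x_1 = (-0.4472 − 0.1491·(-0.5637))/6.7082 = -0.0541.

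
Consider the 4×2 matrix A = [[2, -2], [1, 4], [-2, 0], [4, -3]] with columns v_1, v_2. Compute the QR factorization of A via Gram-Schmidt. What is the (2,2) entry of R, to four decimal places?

v_1 = (2, 1, -2, 4); ‖v_1‖ = 5.0000, so e_1 = (0.4000, 0.2000, -0.4000, 0.8000).
e_1·v_2 = 0.4000·(-2) + 0.2000·4 + (-0.4000)·0 + 0.8000·(-3) = -2.4000.
u_2 = v_2 + 2.4000·e_1 = (-1.0400, 4.4800, -0.9600, -1.0800).
r_{22} = ‖u_2‖ = 4.8208.

r_{22} = 4.8208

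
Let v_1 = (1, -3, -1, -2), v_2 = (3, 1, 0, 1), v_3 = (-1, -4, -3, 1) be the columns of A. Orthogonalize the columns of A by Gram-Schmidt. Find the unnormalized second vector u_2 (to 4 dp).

v_1 = (1, -3, -1, -2); ‖v_1‖ = 3.8730, so e_1 = (0.2582, -0.7746, -0.2582, -0.5164).
e_1·v_2 = 0.2582·3 + (-0.7746)·1 + (-0.2582)·0 + (-0.5164)·1 = -0.5164.
u_2 = v_2 + 0.5164·e_1 = (3.1333, 0.6000, -0.1333, 0.7333).

u_2 = (3.1333, 0.6000, -0.1333, 0.7333)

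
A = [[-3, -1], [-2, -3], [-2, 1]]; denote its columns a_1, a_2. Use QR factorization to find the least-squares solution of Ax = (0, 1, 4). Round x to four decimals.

x = (-0.8478, 0.6304)

a_1 = (-3, -2, -2); ‖a_1‖ = 4.1231, so e_1 = (-0.7276, -0.4851, -0.4851).
e_1·a_2 = (-0.7276)·(-1) + (-0.4851)·(-3) + (-0.4851)·1 = 1.6977.
u_2 = a_2 − 1.6977·e_1 = (0.2353, -2.1765, 1.8235).
‖u_2‖ = 2.8491, so e_2 = (0.0826, -0.7639, 0.6400).
Qᵀb = (-2.4254, 1.7962).
Back-substitute: x_2 = 1.7962/2.8491 = 0.6304.
x_1 = (-2.4254 − 1.6977·0.6304)/4.1231 = -0.8478.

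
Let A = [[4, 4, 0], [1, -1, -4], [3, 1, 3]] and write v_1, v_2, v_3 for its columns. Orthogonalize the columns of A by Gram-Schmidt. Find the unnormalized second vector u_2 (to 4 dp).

v_1 = (4, 1, 3); ‖v_1‖ = 5.0990, so e_1 = (0.7845, 0.1961, 0.5883).
e_1·v_2 = 0.7845·4 + 0.1961·(-1) + 0.5883·1 = 3.5301.
u_2 = v_2 − 3.5301·e_1 = (1.2308, -1.6923, -1.0769).

u_2 = (1.2308, -1.6923, -1.0769)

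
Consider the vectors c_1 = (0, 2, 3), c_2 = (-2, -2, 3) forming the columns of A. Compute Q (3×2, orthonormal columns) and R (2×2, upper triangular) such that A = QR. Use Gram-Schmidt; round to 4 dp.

q_1 = c_1/‖c_1‖ = (0, 2, 3)/3.6056 = (0.0000, 0.5547, 0.8321).
r_{12} = q_1·c_2 = 1.3868.
u_2 = c_2 − 1.3868·q_1 = (-2.0000, -2.7692, 1.8462).
‖u_2‖ = 3.8829, so q_2 = (-0.5151, -0.7132, 0.4755).

Q = [[0.0000, -0.5151], [0.5547, -0.7132], [0.8321, 0.4755]], R = [[3.6056, 1.3868], [0.0000, 3.8829]]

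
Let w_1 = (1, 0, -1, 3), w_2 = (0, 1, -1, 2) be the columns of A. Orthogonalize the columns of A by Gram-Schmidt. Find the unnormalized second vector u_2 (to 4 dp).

u_2 = (-0.6364, 1.0000, -0.3636, 0.0909)

w_1 = (1, 0, -1, 3); ‖w_1‖ = 3.3166, so e_1 = (0.3015, 0.0000, -0.3015, 0.9045).
e_1·w_2 = 0.3015·0 + 0.0000·1 + (-0.3015)·(-1) + 0.9045·2 = 2.1106.
u_2 = w_2 − 2.1106·e_1 = (-0.6364, 1.0000, -0.3636, 0.0909).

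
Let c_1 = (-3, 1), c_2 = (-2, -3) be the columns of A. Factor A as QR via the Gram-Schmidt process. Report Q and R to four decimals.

Q = [[-0.9487, -0.3162], [0.3162, -0.9487]], R = [[3.1623, 0.9487], [0.0000, 3.4785]]

c_1 = (-3, 1); ‖c_1‖ = 3.1623, so q_1 = (-0.9487, 0.3162).
q_1·c_2 = (-0.9487)·(-2) + 0.3162·(-3) = 0.9487.
u_2 = c_2 − 0.9487·q_1 = (-1.1000, -3.3000).
‖u_2‖ = 3.4785, so q_2 = (-0.3162, -0.9487).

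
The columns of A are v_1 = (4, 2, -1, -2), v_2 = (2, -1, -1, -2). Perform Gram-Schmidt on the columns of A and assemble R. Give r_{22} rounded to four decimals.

r_{22} = 2.2716

q_1 = v_1/‖v_1‖ = (4, 2, -1, -2)/5.0000 = (0.8000, 0.4000, -0.2000, -0.4000).
r_{12} = q_1·v_2 = 2.2000.
u_2 = v_2 − 2.2000·q_1 = (0.2400, -1.8800, -0.5600, -1.1200).
r_{22} = ‖u_2‖ = 2.2716.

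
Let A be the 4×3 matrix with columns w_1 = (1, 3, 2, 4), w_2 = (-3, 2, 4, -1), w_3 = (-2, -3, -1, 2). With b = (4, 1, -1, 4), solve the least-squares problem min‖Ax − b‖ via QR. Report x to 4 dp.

w_1 = (1, 3, 2, 4); ‖w_1‖ = 5.4772, so e_1 = (0.1826, 0.5477, 0.3651, 0.7303).
e_1·w_2 = 0.1826·(-3) + 0.5477·2 + 0.3651·4 + 0.7303·(-1) = 1.2780.
u_2 = w_2 − 1.2780·e_1 = (-3.2333, 1.3000, 3.5333, -1.9333).
‖u_2‖ = 5.3260, so e_2 = (-0.6071, 0.2441, 0.6634, -0.3630).
e_1·w_3 = 0.1826·(-2) + 0.5477·(-3) + 0.3651·(-1) + 0.7303·2 = -0.9129; e_2·w_3 = (-0.6071)·(-2) + 0.2441·(-3) + 0.6634·(-1) + (-0.3630)·2 = -0.9075.
u_3 = w_3 + 0.9129·e_1 + 0.9075·e_2 = (-2.3843, -2.2785, -0.0646, 2.3373).
‖u_3‖ = 4.0427, so e_3 = (-0.5898, -0.5636, -0.0160, 0.5781).
Qᵀb = (3.8341, -4.2996, -0.5941).
Back-substitute: x_3 = -0.5941/4.0427 = -0.1470.
x_2 = (-4.2996 + 0.9075·(-0.1470))/5.3260 = -0.8323.
x_1 = (3.8341 − 1.2780·(-0.8323) + 0.9129·(-0.1470))/5.4772 = 0.8697.

x = (0.8697, -0.8323, -0.1470)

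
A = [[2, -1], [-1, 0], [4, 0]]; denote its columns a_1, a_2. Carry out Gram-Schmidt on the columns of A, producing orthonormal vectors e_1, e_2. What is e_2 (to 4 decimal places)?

e_1 = a_1/‖a_1‖ = (2, -1, 4)/4.5826 = (0.4364, -0.2182, 0.8729).
r_{12} = e_1·a_2 = -0.4364.
u_2 = a_2 + 0.4364·e_1 = (-0.8095, -0.0952, 0.3810).
‖u_2‖ = 0.8997, so e_2 = (-0.8997, -0.1059, 0.4234).

e_2 = (-0.8997, -0.1059, 0.4234)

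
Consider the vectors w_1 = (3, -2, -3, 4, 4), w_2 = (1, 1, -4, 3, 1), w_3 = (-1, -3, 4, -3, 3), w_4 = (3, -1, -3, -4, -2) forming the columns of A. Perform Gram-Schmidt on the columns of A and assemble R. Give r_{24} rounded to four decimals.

e_1 = w_1/‖w_1‖ = (3, -2, -3, 4, 4)/7.3485 = (0.4082, -0.2722, -0.4082, 0.5443, 0.5443).
r_{12} = e_1·w_2 = 3.9464.
u_2 = w_2 − 3.9464·e_1 = (-0.6111, 2.0741, -2.3889, 0.8519, -1.1481).
‖u_2‖ = 3.5250, so e_2 = (-0.1734, 0.5884, -0.6777, 0.2417, -0.3257).
r_{24} = e_2·w_4 = 0.6094.

r_{24} = 0.6094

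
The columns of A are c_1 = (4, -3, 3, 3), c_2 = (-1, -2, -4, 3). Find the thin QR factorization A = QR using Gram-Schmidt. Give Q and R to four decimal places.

Q = [[0.6100, -0.1657], [-0.4575, -0.3780], [0.4575, -0.7178], [0.4575, 0.5607]], R = [[6.5574, -0.1525], [0.0000, 5.4751]]

c_1 = (4, -3, 3, 3); ‖c_1‖ = 6.5574, so e_1 = (0.6100, -0.4575, 0.4575, 0.4575).
e_1·c_2 = 0.6100·(-1) + (-0.4575)·(-2) + 0.4575·(-4) + 0.4575·3 = -0.1525.
u_2 = c_2 + 0.1525·e_1 = (-0.9070, -2.0698, -3.9302, 3.0698).
‖u_2‖ = 5.4751, so e_2 = (-0.1657, -0.3780, -0.7178, 0.5607).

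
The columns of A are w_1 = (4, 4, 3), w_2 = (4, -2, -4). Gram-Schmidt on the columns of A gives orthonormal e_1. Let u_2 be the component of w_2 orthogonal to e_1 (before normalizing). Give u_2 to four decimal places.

u_2 = (4.3902, -1.6098, -3.7073)

e_1 = w_1/‖w_1‖ = (4, 4, 3)/6.4031 = (0.6247, 0.6247, 0.4685).
r_{12} = e_1·w_2 = -0.6247.
u_2 = w_2 + 0.6247·e_1 = (4.3902, -1.6098, -3.7073).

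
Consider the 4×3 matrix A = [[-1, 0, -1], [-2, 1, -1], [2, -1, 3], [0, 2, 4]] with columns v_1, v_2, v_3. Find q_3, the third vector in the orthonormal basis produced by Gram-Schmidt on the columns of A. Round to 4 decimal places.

q_3 = (0.4995, 0.4683, 0.7180, 0.1249)

q_1 = v_1/‖v_1‖ = (-1, -2, 2, 0)/3.0000 = (-0.3333, -0.6667, 0.6667, 0.0000).
r_{12} = q_1·v_2 = -1.3333.
u_2 = v_2 + 1.3333·q_1 = (-0.4444, 0.1111, -0.1111, 2.0000).
‖u_2‖ = 2.0548, so q_2 = (-0.2163, 0.0541, -0.0541, 0.9733).
r_{13} = q_1·v_3 = 3.0000; r_{23} = q_2·v_3 = 3.8933.
u_3 = v_3 − 3.0000·q_1 − 3.8933·q_2 = (0.8421, 0.7895, 1.2105, 0.2105).
‖u_3‖ = 1.6859, so q_3 = (0.4995, 0.4683, 0.7180, 0.1249).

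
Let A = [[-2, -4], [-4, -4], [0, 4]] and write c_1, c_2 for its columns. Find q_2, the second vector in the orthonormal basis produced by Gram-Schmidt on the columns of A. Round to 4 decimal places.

q_2 = (-0.3651, 0.1826, 0.9129)

c_1 = (-2, -4, 0); ‖c_1‖ = 4.4721, so q_1 = (-0.4472, -0.8944, 0.0000).
q_1·c_2 = (-0.4472)·(-4) + (-0.8944)·(-4) + 0.0000·4 = 5.3666.
u_2 = c_2 − 5.3666·q_1 = (-1.6000, 0.8000, 4.0000).
‖u_2‖ = 4.3818, so q_2 = (-0.3651, 0.1826, 0.9129).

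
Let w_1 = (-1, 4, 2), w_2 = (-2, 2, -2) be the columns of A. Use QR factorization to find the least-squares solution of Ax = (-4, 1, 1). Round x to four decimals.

x = (0.3333, 0.5000)

w_1 = (-1, 4, 2); ‖w_1‖ = 4.5826, so e_1 = (-0.2182, 0.8729, 0.4364).
e_1·w_2 = (-0.2182)·(-2) + 0.8729·2 + 0.4364·(-2) = 1.3093.
u_2 = w_2 − 1.3093·e_1 = (-1.7143, 0.8571, -2.5714).
‖u_2‖ = 3.2071, so e_2 = (-0.5345, 0.2673, -0.8018).
Qᵀb = (2.1822, 1.6036).
Back-substitute: x_2 = 1.6036/3.2071 = 0.5000.
x_1 = (2.1822 − 1.3093·0.5000)/4.5826 = 0.3333.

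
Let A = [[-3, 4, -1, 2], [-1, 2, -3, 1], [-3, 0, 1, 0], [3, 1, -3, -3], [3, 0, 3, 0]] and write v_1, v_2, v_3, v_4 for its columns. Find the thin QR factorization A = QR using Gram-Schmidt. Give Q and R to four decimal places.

q_1 = v_1/‖v_1‖ = (-3, -1, -3, 3, 3)/6.0828 = (-0.4932, -0.1644, -0.4932, 0.4932, 0.4932).
r_{12} = q_1·v_2 = -1.8084.
u_2 = v_2 + 1.8084·q_1 = (3.1081, 1.7027, -0.8919, 1.8919, 0.8919).
‖u_2‖ = 4.2107, so q_2 = (0.7382, 0.4044, -0.2118, 0.4493, 0.2118).
r_{13} = q_1·v_3 = 0.4932; r_{23} = q_2·v_3 = -2.8756.
u_3 = v_3 − 0.4932·q_1 + 2.8756·q_2 = (1.3659, -1.7561, 0.6341, -1.9512, 3.3659).
‖u_3‖ = 4.5263, so q_3 = (0.3018, -0.3880, 0.1401, -0.4311, 0.7436).
r_{14} = q_1·v_4 = -2.6304; r_{24} = q_2·v_4 = 0.5328; r_{34} = q_3·v_4 = 1.5088.
u_4 = v_4 + 2.6304·q_1 − 0.5328·q_2 − 1.5088·q_3 = (-0.1458, 0.9375, -1.3958, -1.2917, 0.0625).
‖u_4‖ = 2.1262, so q_4 = (-0.0686, 0.4409, -0.6565, -0.6075, 0.0294).

Q = [[-0.4932, 0.7382, 0.3018, -0.0686], [-0.1644, 0.4044, -0.3880, 0.4409], [-0.4932, -0.2118, 0.1401, -0.6565], [0.4932, 0.4493, -0.4311, -0.6075], [0.4932, 0.2118, 0.7436, 0.0294]], R = [[6.0828, -1.8084, 0.4932, -2.6304], [0.0000, 4.2107, -2.8756, 0.5328], [0.0000, 0.0000, 4.5263, 1.5088], [0.0000, 0.0000, 0.0000, 2.1262]]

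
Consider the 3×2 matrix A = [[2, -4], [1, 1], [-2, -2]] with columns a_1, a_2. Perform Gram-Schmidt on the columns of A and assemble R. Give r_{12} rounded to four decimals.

r_{12} = -1.0000

a_1 = (2, 1, -2); ‖a_1‖ = 3.0000, so q_1 = (0.6667, 0.3333, -0.6667).
r_{12} = q_1·a_2 = -1.0000.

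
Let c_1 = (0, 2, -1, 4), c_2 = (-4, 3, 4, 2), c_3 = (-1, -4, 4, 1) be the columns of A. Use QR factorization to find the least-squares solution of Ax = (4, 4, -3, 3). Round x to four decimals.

x = (1.0722, -0.3499, -0.4977)

c_1 = (0, 2, -1, 4); ‖c_1‖ = 4.5826, so q_1 = (0.0000, 0.4364, -0.2182, 0.8729).
q_1·c_2 = 0.0000·(-4) + 0.4364·3 + (-0.2182)·4 + 0.8729·2 = 2.1822.
u_2 = c_2 − 2.1822·q_1 = (-4.0000, 2.0476, 4.4762, 0.0952).
‖u_2‖ = 6.3434, so q_2 = (-0.6306, 0.3228, 0.7057, 0.0150).
q_1·c_3 = 0.0000·(-1) + 0.4364·(-4) + (-0.2182)·4 + 0.8729·1 = -1.7457; q_2·c_3 = (-0.6306)·(-1) + 0.3228·(-4) + 0.7057·4 + 0.0150·1 = 2.1770.
u_3 = c_3 + 1.7457·q_1 − 2.1770·q_2 = (0.3728, -3.9408, 2.0828, 2.4911).
‖u_3‖ = 5.1199, so q_3 = (0.0728, -0.7697, 0.4068, 0.4866).
Qᵀb = (5.0190, -3.3030, -2.5484).
Back-substitute: x_3 = -2.5484/5.1199 = -0.4977.
x_2 = (-3.3030 − 2.1770·(-0.4977))/6.3434 = -0.3499.
x_1 = (5.0190 − 2.1822·(-0.3499) + 1.7457·(-0.4977))/4.5826 = 1.0722.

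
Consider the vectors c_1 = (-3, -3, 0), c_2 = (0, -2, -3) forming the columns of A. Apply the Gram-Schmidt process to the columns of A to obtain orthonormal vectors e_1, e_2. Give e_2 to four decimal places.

e_2 = (0.3015, -0.3015, -0.9045)

e_1 = c_1/‖c_1‖ = (-3, -3, 0)/4.2426 = (-0.7071, -0.7071, 0.0000).
r_{12} = e_1·c_2 = 1.4142.
u_2 = c_2 − 1.4142·e_1 = (1.0000, -1.0000, -3.0000).
‖u_2‖ = 3.3166, so e_2 = (0.3015, -0.3015, -0.9045).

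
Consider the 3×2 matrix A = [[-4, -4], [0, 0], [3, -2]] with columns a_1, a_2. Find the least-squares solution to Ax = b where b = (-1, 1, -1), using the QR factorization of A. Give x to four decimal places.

q_1 = a_1/‖a_1‖ = (-4, 0, 3)/5.0000 = (-0.8000, 0.0000, 0.6000).
r_{12} = q_1·a_2 = 2.0000.
u_2 = a_2 − 2.0000·q_1 = (-2.4000, 0.0000, -3.2000).
‖u_2‖ = 4.0000, so q_2 = (-0.6000, 0.0000, -0.8000).
Qᵀb = (0.2000, 1.4000).
Back-substitute: x_2 = 1.4000/4.0000 = 0.3500.
x_1 = (0.2000 − 2.0000·0.3500)/5.0000 = -0.1000.

x = (-0.1000, 0.3500)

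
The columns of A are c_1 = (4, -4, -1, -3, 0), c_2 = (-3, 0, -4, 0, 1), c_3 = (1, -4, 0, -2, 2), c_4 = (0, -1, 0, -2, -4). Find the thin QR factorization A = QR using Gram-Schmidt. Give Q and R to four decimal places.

Q = [[0.6172, -0.4524, -0.3877, -0.5113], [-0.6172, -0.1540, -0.4872, -0.2921], [-0.1543, -0.8470, 0.4507, 0.2107], [-0.4629, -0.1155, -0.0176, -0.3624], [0.0000, 0.2021, 0.6395, -0.6910]], R = [[6.4807, -1.2344, 4.0119, 1.5430], [0.0000, 4.9473, 0.7989, -0.4235], [0.0000, 0.0000, 2.8752, -2.0354], [0.0000, 0.0000, 0.0000, 3.7811]]

c_1 = (4, -4, -1, -3, 0); ‖c_1‖ = 6.4807, so e_1 = (0.6172, -0.6172, -0.1543, -0.4629, 0.0000).
e_1·c_2 = 0.6172·(-3) + (-0.6172)·0 + (-0.1543)·(-4) + (-0.4629)·0 + 0.0000·1 = -1.2344.
u_2 = c_2 + 1.2344·e_1 = (-2.2381, -0.7619, -4.1905, -0.5714, 1.0000).
‖u_2‖ = 4.9473, so e_2 = (-0.4524, -0.1540, -0.8470, -0.1155, 0.2021).
e_1·c_3 = 0.6172·1 + (-0.6172)·(-4) + (-0.1543)·0 + (-0.4629)·(-2) + 0.0000·2 = 4.0119; e_2·c_3 = (-0.4524)·1 + (-0.1540)·(-4) + (-0.8470)·0 + (-0.1155)·(-2) + 0.2021·2 = 0.7989.
u_3 = c_3 − 4.0119·e_1 − 0.7989·e_2 = (-1.1148, -1.4008, 1.2957, -0.0506, 1.8385).
‖u_3‖ = 2.8752, so e_3 = (-0.3877, -0.4872, 0.4507, -0.0176, 0.6395).
e_1·c_4 = 0.6172·0 + (-0.6172)·(-1) + (-0.1543)·0 + (-0.4629)·(-2) + 0.0000·(-4) = 1.5430; e_2·c_4 = (-0.4524)·0 + (-0.1540)·(-1) + (-0.8470)·0 + (-0.1155)·(-2) + 0.2021·(-4) = -0.4235; e_3·c_4 = (-0.3877)·0 + (-0.4872)·(-1) + 0.4507·0 + (-0.0176)·(-2) + 0.6395·(-4) = -2.0354.
u_4 = c_4 − 1.5430·e_1 + 0.4235·e_2 + 2.0354·e_3 = (-1.9332, -1.1045, 0.7967, -1.3704, -2.6129).
‖u_4‖ = 3.7811, so e_4 = (-0.5113, -0.2921, 0.2107, -0.3624, -0.6910).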